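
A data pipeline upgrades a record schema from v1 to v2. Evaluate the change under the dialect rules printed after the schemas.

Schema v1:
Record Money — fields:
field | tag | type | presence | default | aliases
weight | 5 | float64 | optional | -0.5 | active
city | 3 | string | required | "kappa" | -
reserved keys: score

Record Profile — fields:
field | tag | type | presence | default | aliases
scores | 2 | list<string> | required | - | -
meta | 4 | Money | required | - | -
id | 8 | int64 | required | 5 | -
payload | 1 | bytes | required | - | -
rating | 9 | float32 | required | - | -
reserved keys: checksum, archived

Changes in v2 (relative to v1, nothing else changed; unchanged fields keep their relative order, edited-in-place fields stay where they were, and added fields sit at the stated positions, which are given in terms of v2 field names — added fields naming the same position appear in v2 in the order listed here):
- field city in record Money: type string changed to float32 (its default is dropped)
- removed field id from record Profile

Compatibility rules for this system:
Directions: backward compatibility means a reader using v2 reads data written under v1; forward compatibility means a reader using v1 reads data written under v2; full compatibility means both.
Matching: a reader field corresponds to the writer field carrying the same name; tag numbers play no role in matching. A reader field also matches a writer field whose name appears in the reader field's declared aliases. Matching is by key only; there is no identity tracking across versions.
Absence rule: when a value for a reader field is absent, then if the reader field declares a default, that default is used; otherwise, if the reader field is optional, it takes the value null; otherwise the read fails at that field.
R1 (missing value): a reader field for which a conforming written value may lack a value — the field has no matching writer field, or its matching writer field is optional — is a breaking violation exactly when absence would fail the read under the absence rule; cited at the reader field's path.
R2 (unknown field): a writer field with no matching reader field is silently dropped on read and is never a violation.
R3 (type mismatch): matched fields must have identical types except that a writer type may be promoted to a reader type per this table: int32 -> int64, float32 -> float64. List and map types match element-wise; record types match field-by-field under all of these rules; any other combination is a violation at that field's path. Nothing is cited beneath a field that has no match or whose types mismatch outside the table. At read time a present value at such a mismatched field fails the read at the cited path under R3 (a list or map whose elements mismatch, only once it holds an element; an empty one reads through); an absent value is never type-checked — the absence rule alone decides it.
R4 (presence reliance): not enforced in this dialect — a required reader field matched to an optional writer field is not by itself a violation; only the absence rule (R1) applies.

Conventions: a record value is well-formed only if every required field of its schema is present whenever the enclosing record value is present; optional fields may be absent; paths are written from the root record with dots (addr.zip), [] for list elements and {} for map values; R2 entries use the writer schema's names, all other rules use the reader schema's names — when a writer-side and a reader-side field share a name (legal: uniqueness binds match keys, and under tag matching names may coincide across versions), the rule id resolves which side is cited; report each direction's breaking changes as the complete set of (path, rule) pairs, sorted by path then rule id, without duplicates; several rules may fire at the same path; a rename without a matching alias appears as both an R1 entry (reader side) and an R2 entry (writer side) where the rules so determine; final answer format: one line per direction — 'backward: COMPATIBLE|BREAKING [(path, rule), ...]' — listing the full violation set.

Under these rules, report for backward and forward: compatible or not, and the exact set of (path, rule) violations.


in Profile below, arrows point writer -> reader
backward analysis of Profile with v2 as reader and v1 as writer:
  writer required, list<string> -> list<string>: reader scores maps from writer scores
  writer required, Money -> Money: reader meta maps from writer meta
  writer required, bytes -> bytes: reader payload maps from writer payload
  writer required, float32 -> float32: reader rating maps from writer rating
  id (writer side), unknown to reader
  writer optional, float64 -> float64: reader meta.weight maps from writer meta.weight
  writer required, string -> float32: reader meta.city maps from writer meta.city
  R3 fires at meta.city
  => backward: BREAKING (1)
forward analysis of Profile with v1 as reader and v2 as writer:
  writer required, list<string> -> list<string>: reader scores maps from writer scores
  writer required, Money -> Money: reader meta maps from writer meta
  no writer field matches reader id
  writer required, bytes -> bytes: reader payload maps from writer payload
  writer required, float32 -> float32: reader rating maps from writer rating
  writer optional, float64 -> float64: reader meta.weight maps from writer meta.weight
  writer required, float32 -> string: reader meta.city maps from writer meta.city
  R3 fires at meta.city
  => forward: BREAKING (1)

backward: BREAKING [(meta.city, R3)]; forward: BREAKING [(meta.city, R3)]


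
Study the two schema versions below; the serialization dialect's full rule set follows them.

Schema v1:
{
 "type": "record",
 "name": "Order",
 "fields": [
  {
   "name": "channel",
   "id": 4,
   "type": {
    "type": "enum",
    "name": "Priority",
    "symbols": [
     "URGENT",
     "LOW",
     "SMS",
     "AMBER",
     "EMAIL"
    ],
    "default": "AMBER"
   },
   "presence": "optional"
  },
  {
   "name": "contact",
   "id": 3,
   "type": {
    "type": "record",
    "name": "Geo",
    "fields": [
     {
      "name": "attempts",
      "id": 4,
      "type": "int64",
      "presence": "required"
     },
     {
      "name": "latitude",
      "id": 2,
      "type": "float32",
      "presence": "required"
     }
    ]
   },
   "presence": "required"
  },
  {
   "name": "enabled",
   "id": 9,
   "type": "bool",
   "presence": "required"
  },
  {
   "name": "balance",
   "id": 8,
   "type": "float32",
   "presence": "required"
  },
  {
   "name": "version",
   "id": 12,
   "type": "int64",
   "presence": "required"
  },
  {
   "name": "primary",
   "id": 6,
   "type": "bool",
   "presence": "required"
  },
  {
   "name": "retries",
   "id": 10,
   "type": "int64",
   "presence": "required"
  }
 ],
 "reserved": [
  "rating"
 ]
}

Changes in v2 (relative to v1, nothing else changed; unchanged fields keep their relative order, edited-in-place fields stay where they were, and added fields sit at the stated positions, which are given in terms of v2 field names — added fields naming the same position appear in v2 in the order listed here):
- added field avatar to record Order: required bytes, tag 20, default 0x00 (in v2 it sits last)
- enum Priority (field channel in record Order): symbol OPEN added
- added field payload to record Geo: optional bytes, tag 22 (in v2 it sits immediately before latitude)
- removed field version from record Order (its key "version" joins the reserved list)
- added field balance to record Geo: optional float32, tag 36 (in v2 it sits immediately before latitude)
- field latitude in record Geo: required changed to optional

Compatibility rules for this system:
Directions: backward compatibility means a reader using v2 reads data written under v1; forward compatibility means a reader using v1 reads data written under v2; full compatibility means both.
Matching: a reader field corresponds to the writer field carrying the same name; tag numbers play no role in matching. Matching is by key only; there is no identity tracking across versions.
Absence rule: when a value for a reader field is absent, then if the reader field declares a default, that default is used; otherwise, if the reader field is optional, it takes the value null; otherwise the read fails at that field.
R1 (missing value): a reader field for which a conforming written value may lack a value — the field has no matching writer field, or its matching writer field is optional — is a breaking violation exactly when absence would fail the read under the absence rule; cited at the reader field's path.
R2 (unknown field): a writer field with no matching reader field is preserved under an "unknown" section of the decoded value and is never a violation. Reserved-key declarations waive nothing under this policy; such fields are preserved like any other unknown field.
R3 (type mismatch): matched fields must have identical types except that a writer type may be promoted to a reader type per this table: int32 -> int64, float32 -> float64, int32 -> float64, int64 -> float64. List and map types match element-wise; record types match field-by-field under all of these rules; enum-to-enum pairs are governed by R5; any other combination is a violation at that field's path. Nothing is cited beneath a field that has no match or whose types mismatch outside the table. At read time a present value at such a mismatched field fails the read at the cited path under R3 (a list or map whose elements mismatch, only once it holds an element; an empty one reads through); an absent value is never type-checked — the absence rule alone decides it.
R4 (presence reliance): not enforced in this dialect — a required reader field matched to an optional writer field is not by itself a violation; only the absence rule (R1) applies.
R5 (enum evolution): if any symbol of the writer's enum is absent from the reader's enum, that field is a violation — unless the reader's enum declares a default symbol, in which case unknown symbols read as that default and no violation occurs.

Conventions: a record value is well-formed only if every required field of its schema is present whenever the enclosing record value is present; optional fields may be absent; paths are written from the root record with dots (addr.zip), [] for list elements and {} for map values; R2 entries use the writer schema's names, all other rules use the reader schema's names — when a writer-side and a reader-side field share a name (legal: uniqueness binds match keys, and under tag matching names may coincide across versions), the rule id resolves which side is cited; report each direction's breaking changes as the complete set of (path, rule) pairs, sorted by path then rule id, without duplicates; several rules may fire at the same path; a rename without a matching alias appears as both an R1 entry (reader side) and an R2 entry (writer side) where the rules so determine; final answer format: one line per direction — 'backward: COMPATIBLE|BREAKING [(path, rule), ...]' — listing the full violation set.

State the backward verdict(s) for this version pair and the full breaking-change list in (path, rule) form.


in Order below, arrows point writer -> reader
checking backward for Order: reader v2 against writer v1:
  Priority -> Priority, writer optional: channel aligns to channel
  Geo -> Geo, writer required: contact aligns to contact
  bool -> bool, writer required: enabled aligns to enabled
  float32 -> float32, writer required: balance aligns to balance
  bool -> bool, writer required: primary aligns to primary
  int64 -> int64, writer required: retries aligns to retries
  no writer field matches reader avatar
  version (writer side), unknown to reader
  int64 -> int64, writer required: contact.attempts aligns to contact.attempts
  no writer field matches reader contact.payload
  no writer field matches reader contact.balance
  float32 -> float32, writer required: contact.latitude aligns to contact.latitude
  => backward verdict for Order: COMPATIBLE, no violations
the rest of the Order diff is inert for this question:
  added field balance to record Geo: optional float32, tag 36 (in v2 it sits immediately before latitude) -> triggers nothing under Order's printed rules — same verdict
  enum Priority (field channel in record Order): symbol OPEN added -> triggers nothing under Order's printed rules — same verdict
  added field payload to record Geo: optional bytes, tag 22 (in v2 it sits immediately before latitude) -> triggers nothing under Order's printed rules — same verdict
  removed field version from record Order (its key "version" joins the reserved list) -> its effect on Order is confined to the forward direction, not asked
  added field avatar to record Order: required bytes, tag 20, default 0x00 (in v2 it sits last) -> triggers nothing under Order's printed rules — same verdict
  field latitude in record Geo: required changed to optional -> its effect on Order is confined to the forward direction, not asked

backward: COMPATIBLE []


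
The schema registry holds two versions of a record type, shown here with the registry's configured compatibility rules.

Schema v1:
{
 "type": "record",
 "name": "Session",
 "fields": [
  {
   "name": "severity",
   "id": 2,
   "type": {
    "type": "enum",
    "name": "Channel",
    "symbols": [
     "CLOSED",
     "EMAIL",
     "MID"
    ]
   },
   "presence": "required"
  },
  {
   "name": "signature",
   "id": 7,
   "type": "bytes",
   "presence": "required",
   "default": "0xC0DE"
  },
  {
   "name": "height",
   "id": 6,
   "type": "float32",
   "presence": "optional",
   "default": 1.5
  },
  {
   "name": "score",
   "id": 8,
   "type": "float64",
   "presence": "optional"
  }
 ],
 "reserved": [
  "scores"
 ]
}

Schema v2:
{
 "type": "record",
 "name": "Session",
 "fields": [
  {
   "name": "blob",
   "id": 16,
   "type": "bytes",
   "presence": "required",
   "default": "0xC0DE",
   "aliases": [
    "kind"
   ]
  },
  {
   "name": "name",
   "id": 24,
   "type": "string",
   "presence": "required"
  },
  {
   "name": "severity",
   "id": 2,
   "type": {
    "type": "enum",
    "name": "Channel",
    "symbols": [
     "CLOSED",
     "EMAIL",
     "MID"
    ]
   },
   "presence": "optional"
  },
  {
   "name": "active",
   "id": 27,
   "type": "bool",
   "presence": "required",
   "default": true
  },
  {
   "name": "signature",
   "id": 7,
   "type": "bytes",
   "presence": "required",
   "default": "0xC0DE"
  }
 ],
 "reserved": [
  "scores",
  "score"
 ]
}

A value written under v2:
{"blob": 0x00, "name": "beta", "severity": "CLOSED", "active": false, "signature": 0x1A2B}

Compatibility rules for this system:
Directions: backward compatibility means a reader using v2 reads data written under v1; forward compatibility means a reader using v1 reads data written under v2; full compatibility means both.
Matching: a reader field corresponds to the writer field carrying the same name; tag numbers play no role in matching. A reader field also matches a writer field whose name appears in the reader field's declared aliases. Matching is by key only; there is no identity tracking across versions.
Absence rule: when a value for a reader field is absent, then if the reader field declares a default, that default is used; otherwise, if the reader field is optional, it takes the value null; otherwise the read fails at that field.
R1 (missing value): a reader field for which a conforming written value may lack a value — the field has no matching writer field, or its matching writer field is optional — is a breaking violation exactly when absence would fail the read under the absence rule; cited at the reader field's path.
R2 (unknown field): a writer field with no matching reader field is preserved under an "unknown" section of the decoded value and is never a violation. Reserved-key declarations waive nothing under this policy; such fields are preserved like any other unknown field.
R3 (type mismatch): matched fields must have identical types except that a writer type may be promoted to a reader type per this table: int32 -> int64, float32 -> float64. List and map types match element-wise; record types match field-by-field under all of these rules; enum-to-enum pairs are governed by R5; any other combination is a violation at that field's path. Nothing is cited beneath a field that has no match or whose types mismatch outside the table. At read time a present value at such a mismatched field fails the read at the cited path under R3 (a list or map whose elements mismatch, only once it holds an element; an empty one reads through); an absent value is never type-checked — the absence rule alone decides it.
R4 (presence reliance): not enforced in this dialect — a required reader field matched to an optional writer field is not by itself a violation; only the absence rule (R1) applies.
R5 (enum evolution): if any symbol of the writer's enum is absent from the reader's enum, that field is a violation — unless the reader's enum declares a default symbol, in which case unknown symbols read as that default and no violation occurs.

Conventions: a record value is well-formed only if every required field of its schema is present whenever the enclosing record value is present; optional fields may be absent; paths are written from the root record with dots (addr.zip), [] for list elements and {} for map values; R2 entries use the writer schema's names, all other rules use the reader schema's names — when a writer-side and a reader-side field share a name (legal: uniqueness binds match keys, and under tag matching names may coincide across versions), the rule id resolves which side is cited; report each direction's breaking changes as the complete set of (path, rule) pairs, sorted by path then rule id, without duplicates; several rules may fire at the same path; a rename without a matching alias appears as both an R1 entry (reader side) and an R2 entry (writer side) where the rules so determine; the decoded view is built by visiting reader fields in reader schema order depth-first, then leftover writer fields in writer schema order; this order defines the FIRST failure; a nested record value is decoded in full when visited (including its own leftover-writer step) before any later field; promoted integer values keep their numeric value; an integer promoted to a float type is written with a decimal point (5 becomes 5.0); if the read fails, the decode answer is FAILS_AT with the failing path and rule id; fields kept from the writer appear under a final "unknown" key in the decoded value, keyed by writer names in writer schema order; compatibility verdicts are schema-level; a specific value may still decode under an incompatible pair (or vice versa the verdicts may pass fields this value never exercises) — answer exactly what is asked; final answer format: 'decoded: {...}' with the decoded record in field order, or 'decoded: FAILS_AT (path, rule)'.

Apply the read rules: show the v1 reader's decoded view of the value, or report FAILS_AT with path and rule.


each type pair in Session: writer, then reader
decode walk for Session under reader schema v1:
  severity := "CLOSED"
  signature := 0x1A2B
  height := 1.5 (missing; default applied)
  score := null (missing; optional => null)
  writer blob: kept under "unknown"
  writer name: kept under "unknown"
  writer active: kept under "unknown"
  => decoded: {"severity": "CLOSED", "signature": 0x1A2B, "height": 1.5, "score": null, "unknown": {"blob": 0x00, "name": "beta", "active": false}}
diffs on Session not affecting the asked answer:
  removed field score from record Session (its key "score" joins the reserved list) -> inert under this dialect — no rule fires on Session and the result does not move
  field severity in record Session: required changed to optional -> matters for Session compatibility verdicts, not for this value's decode
  removed field height from record Session -> inert under this dialect — no rule fires on Session and the result does not move

decoded: {"severity": "CLOSED", "signature": 0x1A2B, "height": 1.5, "score": null, "unknown": {"blob": 0x00, "name": "beta", "active": false}}


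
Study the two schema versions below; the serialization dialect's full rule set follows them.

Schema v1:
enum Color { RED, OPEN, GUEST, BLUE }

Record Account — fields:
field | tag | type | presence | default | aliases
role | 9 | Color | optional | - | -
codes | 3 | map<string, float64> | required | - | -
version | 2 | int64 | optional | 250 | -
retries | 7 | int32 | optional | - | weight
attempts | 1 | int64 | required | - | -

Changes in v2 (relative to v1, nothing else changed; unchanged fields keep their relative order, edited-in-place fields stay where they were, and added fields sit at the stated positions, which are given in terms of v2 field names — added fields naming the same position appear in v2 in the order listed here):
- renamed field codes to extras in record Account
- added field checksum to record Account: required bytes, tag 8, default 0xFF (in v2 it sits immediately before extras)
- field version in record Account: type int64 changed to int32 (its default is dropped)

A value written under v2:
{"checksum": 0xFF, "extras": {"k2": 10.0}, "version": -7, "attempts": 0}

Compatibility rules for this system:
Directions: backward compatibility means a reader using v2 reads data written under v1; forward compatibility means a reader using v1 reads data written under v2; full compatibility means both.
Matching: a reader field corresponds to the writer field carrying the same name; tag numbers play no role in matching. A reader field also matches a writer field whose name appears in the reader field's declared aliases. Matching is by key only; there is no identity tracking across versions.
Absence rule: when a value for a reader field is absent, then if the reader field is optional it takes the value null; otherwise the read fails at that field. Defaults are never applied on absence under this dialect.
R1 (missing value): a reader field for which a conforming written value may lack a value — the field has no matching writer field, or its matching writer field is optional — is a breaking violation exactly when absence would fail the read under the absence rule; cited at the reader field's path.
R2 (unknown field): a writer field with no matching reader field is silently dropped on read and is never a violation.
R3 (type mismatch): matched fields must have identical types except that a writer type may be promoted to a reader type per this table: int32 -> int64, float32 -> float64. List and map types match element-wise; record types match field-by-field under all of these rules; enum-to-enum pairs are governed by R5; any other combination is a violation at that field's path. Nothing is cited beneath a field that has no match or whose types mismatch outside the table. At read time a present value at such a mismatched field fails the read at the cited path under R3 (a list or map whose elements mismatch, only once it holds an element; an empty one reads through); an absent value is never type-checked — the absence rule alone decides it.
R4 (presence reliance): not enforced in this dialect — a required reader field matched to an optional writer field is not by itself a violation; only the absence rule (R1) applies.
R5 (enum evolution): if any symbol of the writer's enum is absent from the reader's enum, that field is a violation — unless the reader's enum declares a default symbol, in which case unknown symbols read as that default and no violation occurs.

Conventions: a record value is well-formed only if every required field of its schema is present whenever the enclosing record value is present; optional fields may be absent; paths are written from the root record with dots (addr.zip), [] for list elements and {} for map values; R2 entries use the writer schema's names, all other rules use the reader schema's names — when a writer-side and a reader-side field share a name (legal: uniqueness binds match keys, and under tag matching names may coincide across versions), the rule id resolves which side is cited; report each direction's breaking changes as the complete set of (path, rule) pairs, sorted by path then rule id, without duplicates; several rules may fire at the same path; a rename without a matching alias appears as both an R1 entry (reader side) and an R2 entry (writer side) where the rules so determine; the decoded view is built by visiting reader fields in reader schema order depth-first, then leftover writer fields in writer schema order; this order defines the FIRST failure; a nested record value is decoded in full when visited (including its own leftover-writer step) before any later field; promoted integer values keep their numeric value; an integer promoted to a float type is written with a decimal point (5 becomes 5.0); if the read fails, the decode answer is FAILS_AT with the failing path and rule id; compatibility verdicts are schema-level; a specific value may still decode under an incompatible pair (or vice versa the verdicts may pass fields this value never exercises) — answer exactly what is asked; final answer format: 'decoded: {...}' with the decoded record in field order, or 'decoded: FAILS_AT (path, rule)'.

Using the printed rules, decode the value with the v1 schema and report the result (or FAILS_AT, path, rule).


decoded: FAILS_AT (codes, R1)

arrows below run writer -> reader for Account
decoding the Account value with the v1 reader:
  role := null (absent, optional -> null)
  read fails at codes under R1 (no fill)
  => FAILS_AT (codes, R1)
remaining Account differences; none change what is asked:
  added field checksum to record Account: required bytes, tag 8, default 0xFF (in v2 it sits immediately before extras) -> changes Account's schema-level verdicts only — the decode of this value is the same
  field version in record Account: type int64 changed to int32 (its default is dropped) -> changes Account's schema-level verdicts only — the decode of this value is the same


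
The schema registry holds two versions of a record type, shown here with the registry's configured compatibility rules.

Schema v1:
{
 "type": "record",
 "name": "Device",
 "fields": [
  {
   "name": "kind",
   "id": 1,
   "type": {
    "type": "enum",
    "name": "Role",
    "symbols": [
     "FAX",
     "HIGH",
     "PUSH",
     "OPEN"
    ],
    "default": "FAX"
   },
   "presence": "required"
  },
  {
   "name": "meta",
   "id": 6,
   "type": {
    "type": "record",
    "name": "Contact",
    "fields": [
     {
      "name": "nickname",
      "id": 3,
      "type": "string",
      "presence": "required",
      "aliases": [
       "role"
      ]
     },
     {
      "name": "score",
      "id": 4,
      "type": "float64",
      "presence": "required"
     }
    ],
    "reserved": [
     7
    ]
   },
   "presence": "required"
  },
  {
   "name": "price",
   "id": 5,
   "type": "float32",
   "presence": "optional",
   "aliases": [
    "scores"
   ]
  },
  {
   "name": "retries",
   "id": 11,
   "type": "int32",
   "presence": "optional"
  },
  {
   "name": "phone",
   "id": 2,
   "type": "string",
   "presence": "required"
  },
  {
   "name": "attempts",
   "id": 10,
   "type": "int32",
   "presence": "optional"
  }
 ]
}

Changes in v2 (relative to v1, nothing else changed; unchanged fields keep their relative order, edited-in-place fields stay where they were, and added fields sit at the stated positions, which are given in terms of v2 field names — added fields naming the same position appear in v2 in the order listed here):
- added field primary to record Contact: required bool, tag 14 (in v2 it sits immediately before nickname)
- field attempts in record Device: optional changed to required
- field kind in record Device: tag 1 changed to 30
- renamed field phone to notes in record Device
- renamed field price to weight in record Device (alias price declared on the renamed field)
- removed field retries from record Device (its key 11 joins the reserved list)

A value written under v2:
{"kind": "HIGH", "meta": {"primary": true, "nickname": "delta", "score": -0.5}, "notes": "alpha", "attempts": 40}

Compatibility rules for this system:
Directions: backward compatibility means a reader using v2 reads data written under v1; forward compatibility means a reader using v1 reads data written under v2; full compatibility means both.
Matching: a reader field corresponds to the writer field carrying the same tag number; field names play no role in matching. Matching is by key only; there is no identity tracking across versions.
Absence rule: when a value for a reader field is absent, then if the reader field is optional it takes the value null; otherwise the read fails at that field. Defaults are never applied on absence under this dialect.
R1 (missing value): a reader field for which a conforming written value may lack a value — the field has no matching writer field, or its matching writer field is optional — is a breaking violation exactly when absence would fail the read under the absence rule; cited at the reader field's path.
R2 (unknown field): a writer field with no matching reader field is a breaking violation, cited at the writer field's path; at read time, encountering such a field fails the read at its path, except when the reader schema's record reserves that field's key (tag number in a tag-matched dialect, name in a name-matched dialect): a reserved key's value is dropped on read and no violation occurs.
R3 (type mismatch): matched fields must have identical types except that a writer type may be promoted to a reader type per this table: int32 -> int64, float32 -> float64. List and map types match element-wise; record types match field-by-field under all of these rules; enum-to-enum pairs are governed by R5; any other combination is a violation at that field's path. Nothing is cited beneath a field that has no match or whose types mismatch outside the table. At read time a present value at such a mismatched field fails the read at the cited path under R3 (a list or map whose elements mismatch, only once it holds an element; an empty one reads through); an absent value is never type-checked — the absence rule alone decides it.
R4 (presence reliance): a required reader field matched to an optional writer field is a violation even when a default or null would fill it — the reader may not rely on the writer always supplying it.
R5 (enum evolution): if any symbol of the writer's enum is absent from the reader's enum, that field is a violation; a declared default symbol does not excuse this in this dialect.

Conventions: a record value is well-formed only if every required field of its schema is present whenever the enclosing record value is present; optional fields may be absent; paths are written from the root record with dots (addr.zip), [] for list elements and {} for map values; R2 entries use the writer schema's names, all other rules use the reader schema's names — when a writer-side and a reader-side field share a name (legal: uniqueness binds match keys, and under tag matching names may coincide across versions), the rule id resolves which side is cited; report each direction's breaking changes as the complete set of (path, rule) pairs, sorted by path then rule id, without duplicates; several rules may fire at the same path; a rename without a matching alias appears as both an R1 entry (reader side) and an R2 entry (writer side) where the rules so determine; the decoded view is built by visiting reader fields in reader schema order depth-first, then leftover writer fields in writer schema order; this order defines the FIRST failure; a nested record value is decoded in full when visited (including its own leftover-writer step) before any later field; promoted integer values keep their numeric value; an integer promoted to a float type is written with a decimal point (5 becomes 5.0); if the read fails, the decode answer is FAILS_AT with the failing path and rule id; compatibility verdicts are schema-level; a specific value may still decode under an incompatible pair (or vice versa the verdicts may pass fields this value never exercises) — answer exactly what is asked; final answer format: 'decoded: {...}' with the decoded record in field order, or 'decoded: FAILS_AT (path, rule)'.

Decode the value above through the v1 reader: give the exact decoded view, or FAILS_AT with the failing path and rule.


arrows below run writer -> reader for Device
migrating the Device value to v1:
  read fails at kind under R1 (no fill)
  => FAILS_AT (kind, R1)
diffs on Device not affecting the asked answer:
  added field primary to record Contact: required bool, tag 14 (in v2 it sits immediately before nickname) -> a verdict-level change on Device — the shown value reads the same
  field attempts in record Device: optional changed to required -> a verdict-level change on Device — the shown value reads the same
  renamed field phone to notes in record Device -> no rule fires on it and the decoded Device view is identical with or without it
  renamed field price to weight in record Device (alias price declared on the renamed field) -> no rule fires on it and the decoded Device view is identical with or without it
  removed field retries from record Device (its key 11 joins the reserved list) -> no rule fires on it and the decoded Device view is identical with or without it

decoded: FAILS_AT (kind, R1)


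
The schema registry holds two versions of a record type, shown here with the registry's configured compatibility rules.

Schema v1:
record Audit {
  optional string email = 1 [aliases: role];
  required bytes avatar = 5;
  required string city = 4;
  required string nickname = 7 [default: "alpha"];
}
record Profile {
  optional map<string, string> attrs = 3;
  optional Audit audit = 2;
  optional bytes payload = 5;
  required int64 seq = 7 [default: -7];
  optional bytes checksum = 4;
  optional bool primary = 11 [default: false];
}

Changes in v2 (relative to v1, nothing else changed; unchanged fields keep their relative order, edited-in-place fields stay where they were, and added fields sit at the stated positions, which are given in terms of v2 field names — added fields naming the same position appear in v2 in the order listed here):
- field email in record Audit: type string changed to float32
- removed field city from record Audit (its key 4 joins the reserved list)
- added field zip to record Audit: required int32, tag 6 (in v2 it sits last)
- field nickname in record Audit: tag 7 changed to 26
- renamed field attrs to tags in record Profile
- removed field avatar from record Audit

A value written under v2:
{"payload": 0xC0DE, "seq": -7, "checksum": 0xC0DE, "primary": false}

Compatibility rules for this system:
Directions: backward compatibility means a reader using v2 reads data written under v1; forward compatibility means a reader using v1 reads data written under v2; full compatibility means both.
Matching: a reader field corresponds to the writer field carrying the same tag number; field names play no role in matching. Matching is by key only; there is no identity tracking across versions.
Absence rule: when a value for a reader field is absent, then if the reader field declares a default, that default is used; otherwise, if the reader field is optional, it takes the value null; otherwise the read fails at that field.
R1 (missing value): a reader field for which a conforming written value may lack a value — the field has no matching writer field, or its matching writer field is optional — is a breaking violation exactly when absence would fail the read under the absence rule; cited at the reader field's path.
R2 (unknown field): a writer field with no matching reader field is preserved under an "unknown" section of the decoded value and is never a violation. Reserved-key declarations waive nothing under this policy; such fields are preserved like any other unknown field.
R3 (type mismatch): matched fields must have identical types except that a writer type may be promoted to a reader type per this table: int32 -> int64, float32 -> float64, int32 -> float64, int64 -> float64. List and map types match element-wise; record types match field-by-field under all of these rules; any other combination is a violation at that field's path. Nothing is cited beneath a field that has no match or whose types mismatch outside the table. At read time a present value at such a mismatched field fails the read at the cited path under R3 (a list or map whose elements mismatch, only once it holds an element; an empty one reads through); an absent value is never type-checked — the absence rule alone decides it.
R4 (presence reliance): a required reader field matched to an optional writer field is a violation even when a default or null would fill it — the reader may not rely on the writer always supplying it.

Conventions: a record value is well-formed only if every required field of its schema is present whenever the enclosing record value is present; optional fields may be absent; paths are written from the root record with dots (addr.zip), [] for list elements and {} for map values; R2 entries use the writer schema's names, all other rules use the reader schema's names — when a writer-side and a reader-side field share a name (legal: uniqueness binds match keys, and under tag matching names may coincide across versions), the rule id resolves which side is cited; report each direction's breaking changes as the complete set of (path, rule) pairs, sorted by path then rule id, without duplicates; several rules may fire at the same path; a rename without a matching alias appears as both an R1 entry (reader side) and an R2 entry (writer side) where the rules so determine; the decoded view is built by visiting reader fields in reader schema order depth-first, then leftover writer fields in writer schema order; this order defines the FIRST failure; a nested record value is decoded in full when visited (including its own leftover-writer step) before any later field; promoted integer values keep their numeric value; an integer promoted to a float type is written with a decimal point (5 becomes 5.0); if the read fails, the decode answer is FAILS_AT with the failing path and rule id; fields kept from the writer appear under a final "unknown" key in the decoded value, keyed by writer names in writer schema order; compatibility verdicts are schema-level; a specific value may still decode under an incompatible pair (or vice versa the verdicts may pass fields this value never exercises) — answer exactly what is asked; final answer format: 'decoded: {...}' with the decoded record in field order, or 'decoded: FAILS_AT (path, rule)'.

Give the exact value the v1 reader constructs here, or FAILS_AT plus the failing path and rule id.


decoded: {"attrs": null, "audit": null, "payload": 0xC0DE, "seq": -7, "checksum": 0xC0DE, "primary": false}

each type pair in Profile: writer, then reader
decode walk for Profile under reader schema v1:
  attrs := null (absent, optional -> null)
  audit := null (absent, optional -> null)
  payload := 0xC0DE
  seq := -7
  checksum := 0xC0DE
  primary := false
  => decoded: {"attrs": null, "audit": null, "payload": 0xC0DE, "seq": -7, "checksum": 0xC0DE, "primary": false}
the other Profile changes do not affect what is asked:
  field email in record Audit: type string changed to float32 -> schema-level compatibility only; this Profile value's decode is unchanged
  removed field city from record Audit (its key 4 joins the reserved list) -> schema-level compatibility only; this Profile value's decode is unchanged
  added field zip to record Audit: required int32, tag 6 (in v2 it sits last) -> schema-level compatibility only; this Profile value's decode is unchanged
  field nickname in record Audit: tag 7 changed to 26 -> fires no rule on Profile under this dialect and leaves the result unchanged
  renamed field attrs to tags in record Profile -> fires no rule on Profile under this dialect and leaves the result unchanged
  removed field avatar from record Audit -> schema-level compatibility only; this Profile value's decode is unchanged


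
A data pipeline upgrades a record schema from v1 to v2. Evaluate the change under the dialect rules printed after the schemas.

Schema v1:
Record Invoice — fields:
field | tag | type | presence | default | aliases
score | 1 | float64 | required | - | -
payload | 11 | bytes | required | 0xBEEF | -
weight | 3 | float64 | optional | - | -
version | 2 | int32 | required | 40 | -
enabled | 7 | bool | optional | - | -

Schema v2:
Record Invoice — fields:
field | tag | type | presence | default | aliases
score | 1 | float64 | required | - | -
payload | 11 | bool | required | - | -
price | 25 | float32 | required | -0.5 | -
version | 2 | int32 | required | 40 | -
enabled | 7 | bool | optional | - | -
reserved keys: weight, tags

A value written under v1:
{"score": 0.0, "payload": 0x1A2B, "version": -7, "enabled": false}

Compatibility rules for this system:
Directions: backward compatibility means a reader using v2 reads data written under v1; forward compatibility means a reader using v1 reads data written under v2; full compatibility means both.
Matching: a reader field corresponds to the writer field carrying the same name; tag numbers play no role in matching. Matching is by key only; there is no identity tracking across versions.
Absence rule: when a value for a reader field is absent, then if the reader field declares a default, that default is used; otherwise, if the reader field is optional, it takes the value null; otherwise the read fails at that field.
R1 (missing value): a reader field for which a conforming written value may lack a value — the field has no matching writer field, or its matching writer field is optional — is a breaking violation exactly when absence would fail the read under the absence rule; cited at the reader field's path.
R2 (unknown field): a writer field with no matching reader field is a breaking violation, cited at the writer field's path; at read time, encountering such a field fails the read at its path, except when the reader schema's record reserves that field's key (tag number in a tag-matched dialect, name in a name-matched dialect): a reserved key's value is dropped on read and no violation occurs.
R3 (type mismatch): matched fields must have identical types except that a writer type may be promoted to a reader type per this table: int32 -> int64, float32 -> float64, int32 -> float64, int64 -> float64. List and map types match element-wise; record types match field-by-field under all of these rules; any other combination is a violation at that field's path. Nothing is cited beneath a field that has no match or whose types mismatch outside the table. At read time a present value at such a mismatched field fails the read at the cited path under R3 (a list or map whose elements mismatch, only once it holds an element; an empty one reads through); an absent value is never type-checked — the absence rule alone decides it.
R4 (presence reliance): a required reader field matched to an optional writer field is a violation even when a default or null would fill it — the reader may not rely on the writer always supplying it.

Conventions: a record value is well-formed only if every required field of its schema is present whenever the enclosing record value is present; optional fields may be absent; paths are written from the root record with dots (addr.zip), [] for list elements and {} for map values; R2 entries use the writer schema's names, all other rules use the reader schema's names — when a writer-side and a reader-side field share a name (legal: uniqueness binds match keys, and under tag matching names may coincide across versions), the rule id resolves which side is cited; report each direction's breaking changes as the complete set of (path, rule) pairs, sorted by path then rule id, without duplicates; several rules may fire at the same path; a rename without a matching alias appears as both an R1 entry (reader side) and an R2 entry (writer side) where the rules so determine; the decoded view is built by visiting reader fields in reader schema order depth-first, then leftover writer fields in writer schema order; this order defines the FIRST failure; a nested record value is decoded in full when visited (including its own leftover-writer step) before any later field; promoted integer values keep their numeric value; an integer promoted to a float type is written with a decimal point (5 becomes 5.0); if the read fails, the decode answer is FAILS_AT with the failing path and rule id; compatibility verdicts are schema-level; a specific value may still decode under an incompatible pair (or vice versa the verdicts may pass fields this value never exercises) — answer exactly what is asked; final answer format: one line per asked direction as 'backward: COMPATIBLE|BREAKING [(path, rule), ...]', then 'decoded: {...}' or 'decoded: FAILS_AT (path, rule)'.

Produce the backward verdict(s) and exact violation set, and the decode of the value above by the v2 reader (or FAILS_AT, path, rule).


each type pair in Invoice: writer, then reader
backward for Invoice (reader v2, writer v1):
  score: float64 -> float64, writer required; from score
  payload: bytes -> bool, writer required; from payload
  price: no writer match
  version: int32 -> int32, writer required; from version
  enabled: bool -> bool, writer optional; from enabled
  leftover writer field: weight
  violation R3 at payload
  => backward: BREAKING (1)
decode walk for Invoice under reader schema v2:
  score := 0.0
  read fails at payload under R3
  => FAILS_AT (payload, R3)
diffs on Invoice not affecting the asked answer:
  removed field weight from record Invoice (its key "weight" joins the reserved list) -> fires no rule on Invoice, leaving the asked answer as it is
  added field price to record Invoice: required float32, tag 25, default -0.5 (in v2 it sits immediately before version) -> its effect on Invoice is confined to the forward direction, not asked

backward: BREAKING [(payload, R3)]; decoded: FAILS_AT (payload, R3)
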